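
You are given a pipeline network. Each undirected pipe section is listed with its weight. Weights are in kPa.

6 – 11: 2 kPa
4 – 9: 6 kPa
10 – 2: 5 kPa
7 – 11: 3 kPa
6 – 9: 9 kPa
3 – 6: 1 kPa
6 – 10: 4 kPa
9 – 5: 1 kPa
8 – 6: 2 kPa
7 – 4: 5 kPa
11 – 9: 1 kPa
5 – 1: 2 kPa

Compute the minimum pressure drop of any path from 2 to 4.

18 kPa

Running Dijkstra from 2:
2: 0
10: 5  (via 2)
6: 9  (via 10)
3: 10  (via 6)
8: 11  (via 6)
11: 11  (via 6)
9: 12  (via 11)
5: 13  (via 9)
7: 14  (via 11)
1: 15  (via 5)
4: 18  (via 9)
Shortest route: 2–10–6–11–9–4 = 18 kPa.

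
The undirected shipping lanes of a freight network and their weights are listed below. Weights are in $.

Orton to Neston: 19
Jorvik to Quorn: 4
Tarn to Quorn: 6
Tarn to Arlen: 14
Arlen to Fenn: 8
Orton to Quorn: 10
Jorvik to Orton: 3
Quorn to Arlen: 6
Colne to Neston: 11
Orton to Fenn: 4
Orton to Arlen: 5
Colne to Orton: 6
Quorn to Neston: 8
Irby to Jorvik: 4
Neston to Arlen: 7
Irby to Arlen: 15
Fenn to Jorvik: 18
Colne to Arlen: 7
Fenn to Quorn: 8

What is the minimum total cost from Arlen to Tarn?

Settle nodes by increasing distance from Arlen:
Arlen: 0
Orton: 5  (via Arlen)
Quorn: 6  (via Arlen)
Colne: 7  (via Arlen)
Neston: 7  (via Arlen)
Jorvik: 8  (via Orton)
Fenn: 8  (via Arlen)
Tarn: 12  (via Quorn)
Shortest route: Arlen–Quorn–Tarn = $12.

$12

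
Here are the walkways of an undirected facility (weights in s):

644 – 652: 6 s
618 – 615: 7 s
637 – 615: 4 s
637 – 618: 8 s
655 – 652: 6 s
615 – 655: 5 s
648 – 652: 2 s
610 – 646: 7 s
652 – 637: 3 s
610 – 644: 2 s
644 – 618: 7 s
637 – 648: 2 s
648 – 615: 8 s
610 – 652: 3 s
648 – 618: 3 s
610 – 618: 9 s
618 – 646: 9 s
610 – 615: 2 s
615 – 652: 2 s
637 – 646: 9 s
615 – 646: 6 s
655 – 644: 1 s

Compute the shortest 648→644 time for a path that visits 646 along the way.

19 s

Shortest 648→646: 648 → 652 → 615 → 646 = 10
Shortest 646→644: 646 → 610 → 644 = 9
Total via 646: 10 + 9 = 19 s.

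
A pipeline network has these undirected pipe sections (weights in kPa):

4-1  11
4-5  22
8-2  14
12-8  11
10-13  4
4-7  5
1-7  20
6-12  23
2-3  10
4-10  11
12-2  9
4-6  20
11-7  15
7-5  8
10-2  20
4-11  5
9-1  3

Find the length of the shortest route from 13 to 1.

26 kPa

Settle nodes by increasing distance from 13:
13: 0
10: 4  (via 13)
4: 15  (via 10)
7: 20  (via 4)
11: 20  (via 4)
2: 24  (via 10)
1: 26  (via 4)
Shortest route: 13 → 10 → 4 → 1 = 26 kPa.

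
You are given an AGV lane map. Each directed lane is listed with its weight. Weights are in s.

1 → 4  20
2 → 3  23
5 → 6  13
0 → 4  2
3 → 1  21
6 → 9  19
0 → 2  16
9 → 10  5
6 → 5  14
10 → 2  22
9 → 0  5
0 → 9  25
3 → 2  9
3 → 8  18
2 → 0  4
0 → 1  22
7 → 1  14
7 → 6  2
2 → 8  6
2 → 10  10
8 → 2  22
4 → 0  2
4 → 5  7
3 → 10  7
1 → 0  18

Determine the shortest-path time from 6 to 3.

63 s

Settle nodes by increasing distance from 6:
6: 0
5: 14  (via 6)
9: 19  (via 6)
0: 24  (via 9)
10: 24  (via 9)
4: 26  (via 0)
2: 40  (via 0)
1: 46  (via 0)
8: 46  (via 2)
3: 63  (via 2)
Shortest route: 6 → 9 → 0 → 2 → 3 = 63 s.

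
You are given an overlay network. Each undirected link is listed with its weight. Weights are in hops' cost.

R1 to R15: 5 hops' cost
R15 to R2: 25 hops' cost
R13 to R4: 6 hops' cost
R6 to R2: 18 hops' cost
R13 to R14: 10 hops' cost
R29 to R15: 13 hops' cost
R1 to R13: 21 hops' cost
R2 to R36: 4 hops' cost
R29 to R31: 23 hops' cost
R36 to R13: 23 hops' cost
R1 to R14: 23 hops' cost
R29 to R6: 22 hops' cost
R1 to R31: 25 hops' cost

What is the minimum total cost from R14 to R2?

Compare a few routes:
R14 - R13 - R36 - R2: 10+23+4 = 37
R14 - R1 - R15 - R2: 23+5+25 = 53
Cheapest is R14 - R13 - R36 - R2 at 37 hops' cost.

37 hops' cost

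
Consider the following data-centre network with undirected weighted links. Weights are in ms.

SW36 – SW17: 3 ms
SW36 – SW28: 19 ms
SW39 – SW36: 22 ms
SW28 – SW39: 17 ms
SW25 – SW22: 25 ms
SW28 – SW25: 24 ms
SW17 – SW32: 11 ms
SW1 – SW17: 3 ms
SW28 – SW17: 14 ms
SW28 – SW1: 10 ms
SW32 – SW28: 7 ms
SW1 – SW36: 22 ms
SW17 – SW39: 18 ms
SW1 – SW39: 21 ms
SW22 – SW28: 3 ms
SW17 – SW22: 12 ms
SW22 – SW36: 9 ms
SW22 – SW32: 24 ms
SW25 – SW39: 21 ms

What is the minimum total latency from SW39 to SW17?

18 ms

Settle nodes by increasing distance from SW39:
SW39: 0
SW28: 17  (via SW39)
SW17: 18  (via SW39)
Shortest route: SW39 → SW17 = 18 ms.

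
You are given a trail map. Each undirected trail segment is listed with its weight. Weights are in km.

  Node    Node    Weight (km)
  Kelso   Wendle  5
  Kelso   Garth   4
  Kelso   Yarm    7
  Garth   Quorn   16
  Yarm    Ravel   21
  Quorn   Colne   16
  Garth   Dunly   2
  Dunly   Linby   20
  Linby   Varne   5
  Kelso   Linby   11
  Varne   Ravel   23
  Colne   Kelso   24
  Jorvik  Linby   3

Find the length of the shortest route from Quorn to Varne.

Shortest distances from Quorn:
Quorn: 0
Colne: 16  (via Quorn)
Garth: 16  (via Quorn)
Dunly: 18  (via Garth)
Kelso: 20  (via Garth)
Wendle: 25  (via Kelso)
Yarm: 27  (via Kelso)
Linby: 31  (via Kelso)
Jorvik: 34  (via Linby)
Varne: 36  (via Linby)
Shortest route: Quorn–Garth–Kelso–Linby–Varne = 36 km.

36 km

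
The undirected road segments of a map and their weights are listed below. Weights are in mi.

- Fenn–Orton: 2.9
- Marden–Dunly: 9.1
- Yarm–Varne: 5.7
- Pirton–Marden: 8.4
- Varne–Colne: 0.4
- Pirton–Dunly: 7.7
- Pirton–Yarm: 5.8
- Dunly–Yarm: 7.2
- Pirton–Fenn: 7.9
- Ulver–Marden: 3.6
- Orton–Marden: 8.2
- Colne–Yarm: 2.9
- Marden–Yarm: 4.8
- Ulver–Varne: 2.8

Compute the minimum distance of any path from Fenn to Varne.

17 mi

Settle nodes by increasing distance from Fenn:
Fenn: 0
Orton: 2.9  (via Fenn)
Pirton: 7.9  (via Fenn)
Marden: 11.1  (via Orton)
Yarm: 13.7  (via Pirton)
Ulver: 14.7  (via Marden)
Dunly: 15.6  (via Pirton)
Colne: 16.6  (via Yarm)
Varne: 17  (via Colne)
Shortest route: Fenn → Pirton → Yarm → Colne → Varne = 17 mi.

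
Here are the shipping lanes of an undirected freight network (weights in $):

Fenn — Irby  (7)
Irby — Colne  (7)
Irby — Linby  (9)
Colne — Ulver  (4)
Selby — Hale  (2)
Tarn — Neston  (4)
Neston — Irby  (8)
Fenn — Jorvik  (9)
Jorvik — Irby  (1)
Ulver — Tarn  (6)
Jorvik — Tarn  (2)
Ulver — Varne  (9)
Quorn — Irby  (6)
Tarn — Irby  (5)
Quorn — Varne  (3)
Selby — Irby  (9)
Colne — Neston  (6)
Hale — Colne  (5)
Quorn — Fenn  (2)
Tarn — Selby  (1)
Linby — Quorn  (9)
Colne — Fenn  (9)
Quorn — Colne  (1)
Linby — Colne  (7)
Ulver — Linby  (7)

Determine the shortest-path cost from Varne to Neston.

$10

Running Dijkstra from Varne:
Varne: 0
Quorn: 3  (via Varne)
Colne: 4  (via Quorn)
Fenn: 5  (via Quorn)
Ulver: 8  (via Colne)
Hale: 9  (via Colne)
Irby: 9  (via Quorn)
Jorvik: 10  (via Irby)
Neston: 10  (via Colne)
Shortest route: Varne → Quorn → Colne → Neston = $10.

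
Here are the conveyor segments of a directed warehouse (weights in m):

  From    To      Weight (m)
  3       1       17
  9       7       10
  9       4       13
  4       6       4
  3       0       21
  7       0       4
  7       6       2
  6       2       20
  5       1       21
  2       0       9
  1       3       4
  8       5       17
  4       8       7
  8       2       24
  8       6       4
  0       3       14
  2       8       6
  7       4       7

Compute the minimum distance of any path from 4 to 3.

Candidate routes:
4–6–2–0–3: 4+20+9+14 = 47
4–8–5–1–3: 7+17+21+4 = 49
The minimum is 47 m via 4–6–2–0–3.

47 m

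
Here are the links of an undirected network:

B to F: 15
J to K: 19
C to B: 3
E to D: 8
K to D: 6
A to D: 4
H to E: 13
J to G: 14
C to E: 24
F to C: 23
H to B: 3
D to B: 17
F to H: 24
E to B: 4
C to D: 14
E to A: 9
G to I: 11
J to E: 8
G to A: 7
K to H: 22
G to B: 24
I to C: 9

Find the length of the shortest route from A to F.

Settle nodes by increasing distance from A:
A: 0
D: 4  (via A)
G: 7  (via A)
E: 9  (via A)
K: 10  (via D)
B: 13  (via E)
C: 16  (via B)
H: 16  (via B)
J: 17  (via E)
I: 18  (via G)
F: 28  (via B)
Shortest route: A–E–B–F = 28.

28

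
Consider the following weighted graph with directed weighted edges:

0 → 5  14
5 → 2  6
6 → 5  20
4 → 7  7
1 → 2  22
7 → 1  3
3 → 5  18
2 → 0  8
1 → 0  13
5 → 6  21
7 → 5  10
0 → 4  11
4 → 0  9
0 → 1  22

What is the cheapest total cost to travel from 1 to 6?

Settle nodes by increasing distance from 1:
1: 0
0: 13  (via 1)
2: 22  (via 1)
4: 24  (via 0)
5: 27  (via 0)
7: 31  (via 4)
6: 48  (via 5)
Shortest route: 1–0–5–6 = 48.

48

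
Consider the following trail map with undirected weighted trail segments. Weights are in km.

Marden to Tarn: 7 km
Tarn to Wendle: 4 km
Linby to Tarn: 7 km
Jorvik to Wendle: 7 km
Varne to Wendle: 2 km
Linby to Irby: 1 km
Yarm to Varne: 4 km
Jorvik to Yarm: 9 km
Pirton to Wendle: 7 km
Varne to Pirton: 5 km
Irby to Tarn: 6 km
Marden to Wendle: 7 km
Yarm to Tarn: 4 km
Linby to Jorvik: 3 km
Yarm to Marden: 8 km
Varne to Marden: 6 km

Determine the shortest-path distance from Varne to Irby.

Shortest distances from Varne:
Varne: 0
Wendle: 2  (via Varne)
Yarm: 4  (via Varne)
Pirton: 5  (via Varne)
Marden: 6  (via Varne)
Tarn: 6  (via Wendle)
Jorvik: 9  (via Wendle)
Linby: 12  (via Jorvik)
Irby: 12  (via Tarn)
Shortest route: Varne → Wendle → Tarn → Irby = 12 km.

12 km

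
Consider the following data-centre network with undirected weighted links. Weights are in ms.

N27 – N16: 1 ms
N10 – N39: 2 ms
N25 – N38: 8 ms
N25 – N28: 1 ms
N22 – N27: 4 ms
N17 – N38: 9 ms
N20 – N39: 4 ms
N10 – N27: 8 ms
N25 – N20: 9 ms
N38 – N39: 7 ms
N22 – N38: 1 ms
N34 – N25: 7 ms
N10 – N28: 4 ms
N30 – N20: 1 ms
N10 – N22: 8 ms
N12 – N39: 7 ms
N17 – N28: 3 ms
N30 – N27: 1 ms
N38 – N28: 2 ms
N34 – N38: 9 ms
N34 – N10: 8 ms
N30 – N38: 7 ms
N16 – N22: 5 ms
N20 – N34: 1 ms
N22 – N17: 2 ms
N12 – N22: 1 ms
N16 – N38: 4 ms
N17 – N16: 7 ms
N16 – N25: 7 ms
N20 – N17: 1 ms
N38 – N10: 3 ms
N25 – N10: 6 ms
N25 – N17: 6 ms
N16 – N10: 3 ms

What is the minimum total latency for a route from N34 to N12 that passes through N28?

Best N34 to N28: N34 → N20 → N17 → N28 costing 5
Shortest N28→N12: N28 → N38 → N22 → N12 = 4
Total via N28: 5 + 4 = 9 ms.

9 ms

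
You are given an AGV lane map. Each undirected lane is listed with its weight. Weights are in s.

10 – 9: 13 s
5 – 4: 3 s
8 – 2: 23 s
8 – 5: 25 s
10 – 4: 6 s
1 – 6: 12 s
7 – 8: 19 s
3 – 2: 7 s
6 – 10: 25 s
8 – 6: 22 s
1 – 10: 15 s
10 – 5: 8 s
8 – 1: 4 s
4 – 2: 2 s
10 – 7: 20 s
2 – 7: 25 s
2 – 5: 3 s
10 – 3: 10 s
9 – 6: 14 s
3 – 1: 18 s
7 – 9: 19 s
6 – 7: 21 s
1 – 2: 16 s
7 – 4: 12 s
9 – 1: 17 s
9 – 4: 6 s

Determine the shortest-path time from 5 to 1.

Enumerating some paths:
5 - 2 - 1: 3+16 = 19
5 - 10 - 1: 8+15 = 23
5 - 4 - 2 - 1: 3+2+16 = 21
5 - 4 - 10 - 1: 3+6+15 = 24
Cheapest is 5 - 2 - 1 at 19 s.

19 s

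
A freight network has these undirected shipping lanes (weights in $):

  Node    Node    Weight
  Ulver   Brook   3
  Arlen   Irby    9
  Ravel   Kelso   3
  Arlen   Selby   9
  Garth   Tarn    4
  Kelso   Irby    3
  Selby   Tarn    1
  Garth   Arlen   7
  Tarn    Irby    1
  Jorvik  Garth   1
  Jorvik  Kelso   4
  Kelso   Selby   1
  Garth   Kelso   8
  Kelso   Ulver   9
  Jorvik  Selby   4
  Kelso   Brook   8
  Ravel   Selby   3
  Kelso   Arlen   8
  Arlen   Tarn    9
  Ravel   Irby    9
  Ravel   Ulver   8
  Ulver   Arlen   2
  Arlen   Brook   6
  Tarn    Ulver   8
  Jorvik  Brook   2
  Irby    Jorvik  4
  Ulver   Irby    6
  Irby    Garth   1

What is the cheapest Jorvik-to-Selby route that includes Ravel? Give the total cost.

$10

Best Jorvik to Ravel: Jorvik → Kelso → Ravel costing 7
Shortest Ravel→Selby: Ravel → Selby = 3
Total via Ravel: 7 + 3 = $10.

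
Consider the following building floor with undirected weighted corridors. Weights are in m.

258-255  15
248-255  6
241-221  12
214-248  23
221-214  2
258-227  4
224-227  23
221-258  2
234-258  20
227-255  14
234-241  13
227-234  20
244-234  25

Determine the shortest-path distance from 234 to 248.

40 m

Running Dijkstra from 234:
234: 0
241: 13  (via 234)
227: 20  (via 234)
258: 20  (via 234)
221: 22  (via 258)
214: 24  (via 221)
244: 25  (via 234)
255: 34  (via 227)
248: 40  (via 255)
Shortest route: 234–227–255–248 = 40 m.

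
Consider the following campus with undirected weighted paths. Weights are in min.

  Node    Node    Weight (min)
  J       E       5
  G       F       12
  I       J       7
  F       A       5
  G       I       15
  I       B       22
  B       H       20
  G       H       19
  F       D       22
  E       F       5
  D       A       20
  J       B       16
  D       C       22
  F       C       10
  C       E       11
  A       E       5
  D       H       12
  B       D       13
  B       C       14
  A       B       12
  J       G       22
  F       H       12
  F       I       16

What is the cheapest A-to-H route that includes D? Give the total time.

32 min

Best A to D: A–D costing 20
Shortest D→H: D–H = 12
Total via D: 20 + 12 = 32 min.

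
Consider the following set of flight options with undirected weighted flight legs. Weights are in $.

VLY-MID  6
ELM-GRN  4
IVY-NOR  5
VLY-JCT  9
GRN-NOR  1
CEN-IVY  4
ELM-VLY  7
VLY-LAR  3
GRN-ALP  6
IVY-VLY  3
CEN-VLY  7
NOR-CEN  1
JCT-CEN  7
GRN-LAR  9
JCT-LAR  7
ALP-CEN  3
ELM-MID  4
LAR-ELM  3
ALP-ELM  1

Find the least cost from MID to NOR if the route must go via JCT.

Shortest MID→JCT: MID → ELM → LAR → JCT = 14
Shortest JCT→NOR: JCT → CEN → NOR = 8
Total via JCT: 14 + 8 = $22.

$22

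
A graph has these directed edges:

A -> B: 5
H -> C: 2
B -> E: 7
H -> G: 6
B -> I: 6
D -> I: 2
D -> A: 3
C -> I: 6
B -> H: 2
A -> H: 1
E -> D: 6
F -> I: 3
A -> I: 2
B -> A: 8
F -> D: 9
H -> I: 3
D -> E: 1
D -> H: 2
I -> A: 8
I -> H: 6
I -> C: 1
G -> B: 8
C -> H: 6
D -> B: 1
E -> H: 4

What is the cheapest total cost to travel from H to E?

21

Shortest distances from H:
H: 0
C: 2  (via H)
I: 3  (via H)
G: 6  (via H)
A: 11  (via I)
B: 14  (via G)
E: 21  (via B)
Shortest route: H → G → B → E = 21.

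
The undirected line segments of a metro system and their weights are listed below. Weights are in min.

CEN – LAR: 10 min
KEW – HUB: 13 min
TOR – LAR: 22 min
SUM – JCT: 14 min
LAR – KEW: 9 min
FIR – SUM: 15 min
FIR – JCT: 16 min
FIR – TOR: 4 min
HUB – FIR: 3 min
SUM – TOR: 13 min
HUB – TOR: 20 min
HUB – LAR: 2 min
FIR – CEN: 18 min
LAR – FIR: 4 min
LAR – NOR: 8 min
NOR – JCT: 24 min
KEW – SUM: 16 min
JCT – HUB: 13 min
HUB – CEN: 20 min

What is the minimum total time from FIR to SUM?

15 min

Candidate routes:
FIR–SUM: 15 = 15
FIR–LAR–KEW–SUM: 4+9+16 = 29
FIR–TOR–SUM: 4+13 = 17
FIR–JCT–SUM: 16+14 = 30
The minimum is 15 min via FIR–SUM.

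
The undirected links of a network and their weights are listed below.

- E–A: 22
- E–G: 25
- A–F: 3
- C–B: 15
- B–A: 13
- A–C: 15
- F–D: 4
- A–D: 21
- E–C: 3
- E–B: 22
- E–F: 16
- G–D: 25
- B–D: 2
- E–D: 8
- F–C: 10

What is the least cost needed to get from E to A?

15

Settle nodes by increasing distance from E:
E: 0
C: 3  (via E)
D: 8  (via E)
B: 10  (via D)
F: 12  (via D)
A: 15  (via F)
Shortest route: E–D–F–A = 15.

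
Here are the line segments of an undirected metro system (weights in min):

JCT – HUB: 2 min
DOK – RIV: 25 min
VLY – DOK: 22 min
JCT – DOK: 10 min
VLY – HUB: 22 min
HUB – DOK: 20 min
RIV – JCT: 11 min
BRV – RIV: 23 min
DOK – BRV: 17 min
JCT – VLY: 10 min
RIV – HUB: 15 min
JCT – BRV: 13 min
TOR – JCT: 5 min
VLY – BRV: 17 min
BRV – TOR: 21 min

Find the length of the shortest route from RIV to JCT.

Compare a few routes:
RIV → HUB → JCT: 15+2 = 17
RIV → JCT: 11 = 11
Cheapest is RIV → JCT at 11 min.

11 min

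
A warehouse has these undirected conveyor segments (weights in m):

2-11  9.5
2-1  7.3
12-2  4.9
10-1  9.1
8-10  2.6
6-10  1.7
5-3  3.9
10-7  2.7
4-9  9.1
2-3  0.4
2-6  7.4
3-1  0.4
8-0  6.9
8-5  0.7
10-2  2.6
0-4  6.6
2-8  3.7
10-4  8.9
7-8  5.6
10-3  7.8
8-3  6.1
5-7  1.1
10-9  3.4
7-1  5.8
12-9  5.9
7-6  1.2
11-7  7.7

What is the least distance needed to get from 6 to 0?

9.9 m

Shortest distances from 6:
6: 0
7: 1.2  (via 6)
10: 1.7  (via 6)
5: 2.3  (via 7)
8: 3  (via 5)
2: 4.3  (via 10)
3: 4.7  (via 2)
1: 5.1  (via 3)
9: 5.1  (via 10)
11: 8.9  (via 7)
12: 9.2  (via 2)
0: 9.9  (via 8)
Shortest route: 6–7–5–8–0 = 9.9 m.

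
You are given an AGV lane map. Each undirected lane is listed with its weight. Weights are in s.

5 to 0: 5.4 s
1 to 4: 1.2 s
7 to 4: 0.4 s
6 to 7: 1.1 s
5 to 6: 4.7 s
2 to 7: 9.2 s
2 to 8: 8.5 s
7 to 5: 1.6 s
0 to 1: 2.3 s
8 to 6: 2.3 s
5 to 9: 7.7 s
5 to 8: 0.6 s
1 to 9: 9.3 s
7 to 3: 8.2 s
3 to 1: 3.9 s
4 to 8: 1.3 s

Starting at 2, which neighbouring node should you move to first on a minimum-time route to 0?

7

Enumerating some paths:
2 - 8 - 5 - 0: 8.5+0.6+5.4 = 14.5
2 - 8 - 4 - 1 - 0: 8.5+1.3+1.2+2.3 = 13.3
2 - 8 - 5 - 7 - 4 - 1 - 0: 8.5+0.6+1.6+0.4+1.2+2.3 = 14.6
2 - 7 - 4 - 1 - 0: 9.2+0.4+1.2+2.3 = 13.1
Cheapest is 2 - 7 - 4 - 1 - 0 at 13.1 s.
So from 2 the first move is to 7.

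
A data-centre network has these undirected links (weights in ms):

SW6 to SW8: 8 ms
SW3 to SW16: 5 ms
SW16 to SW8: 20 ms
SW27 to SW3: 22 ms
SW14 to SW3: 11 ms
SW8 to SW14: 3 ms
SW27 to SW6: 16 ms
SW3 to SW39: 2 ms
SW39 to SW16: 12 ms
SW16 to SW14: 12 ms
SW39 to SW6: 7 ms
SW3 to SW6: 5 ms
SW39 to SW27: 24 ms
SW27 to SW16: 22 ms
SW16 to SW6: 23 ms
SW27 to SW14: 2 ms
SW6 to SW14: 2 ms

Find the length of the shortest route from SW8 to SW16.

Candidate routes:
SW8–SW14–SW3–SW16: 3+11+5 = 19
SW8–SW6–SW3–SW16: 8+5+5 = 18
SW8–SW14–SW16: 3+12 = 15
The minimum is 15 ms via SW8–SW14–SW16.

15 ms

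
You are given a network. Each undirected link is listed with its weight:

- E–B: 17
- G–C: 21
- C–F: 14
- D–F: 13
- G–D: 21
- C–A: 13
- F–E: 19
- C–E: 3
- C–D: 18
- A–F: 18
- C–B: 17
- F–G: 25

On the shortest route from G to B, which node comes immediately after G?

Compare a few routes:
G–C–B: 21+17 = 38
G–C–E–B: 21+3+17 = 41
The minimum is 38 via G–C–B.
So from G the first move is to C.

C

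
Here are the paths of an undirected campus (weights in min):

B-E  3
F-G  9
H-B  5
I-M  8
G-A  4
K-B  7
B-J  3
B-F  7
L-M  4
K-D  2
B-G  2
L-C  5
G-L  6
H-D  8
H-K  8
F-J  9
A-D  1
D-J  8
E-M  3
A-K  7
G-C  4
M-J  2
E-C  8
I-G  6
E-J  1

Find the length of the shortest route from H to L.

Running Dijkstra from H:
H: 0
B: 5  (via H)
G: 7  (via B)
D: 8  (via H)
E: 8  (via B)
J: 8  (via B)
K: 8  (via H)
A: 9  (via D)
M: 10  (via J)
C: 11  (via G)
F: 12  (via B)
I: 13  (via G)
L: 13  (via G)
Shortest route: H → B → G → L = 13 min.

13 min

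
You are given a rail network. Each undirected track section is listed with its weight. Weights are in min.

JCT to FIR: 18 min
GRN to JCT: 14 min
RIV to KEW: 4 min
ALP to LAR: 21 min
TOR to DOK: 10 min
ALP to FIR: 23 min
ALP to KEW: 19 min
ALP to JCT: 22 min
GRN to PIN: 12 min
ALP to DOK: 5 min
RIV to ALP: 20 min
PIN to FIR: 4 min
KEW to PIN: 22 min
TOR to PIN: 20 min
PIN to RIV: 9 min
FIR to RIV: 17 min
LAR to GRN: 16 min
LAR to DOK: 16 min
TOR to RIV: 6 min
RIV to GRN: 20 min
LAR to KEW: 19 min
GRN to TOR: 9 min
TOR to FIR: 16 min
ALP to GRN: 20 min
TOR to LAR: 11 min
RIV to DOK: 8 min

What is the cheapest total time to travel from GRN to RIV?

15 min

Shortest distances from GRN:
GRN: 0
TOR: 9  (via GRN)
PIN: 12  (via GRN)
JCT: 14  (via GRN)
RIV: 15  (via TOR)
Shortest route: GRN → TOR → RIV = 15 min.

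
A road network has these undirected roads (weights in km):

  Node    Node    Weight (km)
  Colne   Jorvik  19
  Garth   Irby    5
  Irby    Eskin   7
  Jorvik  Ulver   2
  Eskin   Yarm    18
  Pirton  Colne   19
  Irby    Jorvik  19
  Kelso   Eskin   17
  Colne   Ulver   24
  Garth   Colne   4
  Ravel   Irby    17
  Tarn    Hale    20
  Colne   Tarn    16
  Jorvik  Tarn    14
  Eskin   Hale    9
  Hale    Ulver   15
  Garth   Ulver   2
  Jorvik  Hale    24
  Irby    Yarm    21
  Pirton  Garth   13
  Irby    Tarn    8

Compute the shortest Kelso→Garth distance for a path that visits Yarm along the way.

61 km

Best Kelso to Yarm: Kelso–Eskin–Yarm costing 35
Best Yarm to Garth: Yarm–Irby–Garth costing 26
Total via Yarm: 35 + 26 = 61 km.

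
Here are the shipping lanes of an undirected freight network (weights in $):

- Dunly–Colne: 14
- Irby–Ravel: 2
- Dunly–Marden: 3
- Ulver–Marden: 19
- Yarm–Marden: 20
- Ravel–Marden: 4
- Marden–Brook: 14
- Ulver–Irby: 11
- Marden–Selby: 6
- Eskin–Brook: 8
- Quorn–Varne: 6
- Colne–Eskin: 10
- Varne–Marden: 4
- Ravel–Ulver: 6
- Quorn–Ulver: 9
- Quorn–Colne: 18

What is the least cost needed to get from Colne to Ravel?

Settle nodes by increasing distance from Colne:
Colne: 0
Eskin: 10  (via Colne)
Dunly: 14  (via Colne)
Marden: 17  (via Dunly)
Quorn: 18  (via Colne)
Brook: 18  (via Eskin)
Varne: 21  (via Marden)
Ravel: 21  (via Marden)
Shortest route: Colne → Dunly → Marden → Ravel = $21.

$21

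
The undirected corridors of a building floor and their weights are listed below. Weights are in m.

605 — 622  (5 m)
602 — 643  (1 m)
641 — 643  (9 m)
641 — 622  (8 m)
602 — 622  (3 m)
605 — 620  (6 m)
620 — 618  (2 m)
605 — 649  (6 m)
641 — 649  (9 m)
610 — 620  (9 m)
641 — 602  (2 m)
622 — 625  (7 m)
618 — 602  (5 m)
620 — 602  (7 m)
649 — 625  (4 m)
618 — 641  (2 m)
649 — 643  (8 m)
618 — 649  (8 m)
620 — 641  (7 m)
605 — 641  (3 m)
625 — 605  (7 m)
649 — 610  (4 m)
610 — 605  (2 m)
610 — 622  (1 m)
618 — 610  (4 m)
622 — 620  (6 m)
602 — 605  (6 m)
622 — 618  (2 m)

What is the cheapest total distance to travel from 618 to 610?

3 m

Running Dijkstra from 618:
618: 0
622: 2  (via 618)
620: 2  (via 618)
641: 2  (via 618)
610: 3  (via 622)
Shortest route: 618 → 622 → 610 = 3 m.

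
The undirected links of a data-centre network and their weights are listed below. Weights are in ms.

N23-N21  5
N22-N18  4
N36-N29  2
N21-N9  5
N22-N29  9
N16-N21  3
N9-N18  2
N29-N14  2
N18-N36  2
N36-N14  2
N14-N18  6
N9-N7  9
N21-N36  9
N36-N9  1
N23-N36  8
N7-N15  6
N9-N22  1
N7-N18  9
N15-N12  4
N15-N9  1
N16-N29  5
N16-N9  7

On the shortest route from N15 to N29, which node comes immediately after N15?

N9

Candidate routes:
N15–N9–N18–N36–N29: 1+2+2+2 = 7
N15–N9–N36–N14–N29: 1+1+2+2 = 6
N15–N9–N36–N29: 1+1+2 = 4
Cheapest is N15–N9–N36–N29 at 4 ms.
So from N15 the first move is to N9.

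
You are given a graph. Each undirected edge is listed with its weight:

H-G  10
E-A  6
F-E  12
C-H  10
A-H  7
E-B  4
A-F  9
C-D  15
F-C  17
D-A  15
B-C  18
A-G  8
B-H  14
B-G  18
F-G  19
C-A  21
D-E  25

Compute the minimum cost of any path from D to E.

Compare a few routes:
D–C–B–E: 15+18+4 = 37
D–A–E: 15+6 = 21
D–E: 25 = 25
D–A–F–E: 15+9+12 = 36
Cheapest is D–A–E at 21.

21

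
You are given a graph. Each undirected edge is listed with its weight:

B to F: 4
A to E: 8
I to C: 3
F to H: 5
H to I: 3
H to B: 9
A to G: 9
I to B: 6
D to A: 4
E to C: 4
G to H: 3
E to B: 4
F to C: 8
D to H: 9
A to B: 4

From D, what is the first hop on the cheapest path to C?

Enumerating some paths:
D–H–I–C: 9+3+3 = 15
D–A–B–I–C: 4+4+6+3 = 17
D–A–E–C: 4+8+4 = 16
D–A–B–E–C: 4+4+4+4 = 16
The minimum is 15 via D–H–I–C.
So from D the first move is to H.

H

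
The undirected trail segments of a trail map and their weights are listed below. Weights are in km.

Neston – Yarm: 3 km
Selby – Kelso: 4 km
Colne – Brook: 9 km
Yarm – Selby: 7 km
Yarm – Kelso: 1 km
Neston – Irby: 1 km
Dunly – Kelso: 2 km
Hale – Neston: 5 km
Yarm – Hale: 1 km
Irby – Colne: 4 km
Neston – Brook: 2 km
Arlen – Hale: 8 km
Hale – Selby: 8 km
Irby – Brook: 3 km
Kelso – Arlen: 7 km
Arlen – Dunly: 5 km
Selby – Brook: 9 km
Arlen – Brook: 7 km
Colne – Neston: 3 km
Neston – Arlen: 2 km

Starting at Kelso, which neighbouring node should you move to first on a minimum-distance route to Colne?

Yarm

Compare a few routes:
Kelso - Yarm - Neston - Colne: 1+3+3 = 7
Kelso - Yarm - Neston - Irby - Colne: 1+3+1+4 = 9
Cheapest is Kelso - Yarm - Neston - Colne at 7 km.
So from Kelso the first move is to Yarm.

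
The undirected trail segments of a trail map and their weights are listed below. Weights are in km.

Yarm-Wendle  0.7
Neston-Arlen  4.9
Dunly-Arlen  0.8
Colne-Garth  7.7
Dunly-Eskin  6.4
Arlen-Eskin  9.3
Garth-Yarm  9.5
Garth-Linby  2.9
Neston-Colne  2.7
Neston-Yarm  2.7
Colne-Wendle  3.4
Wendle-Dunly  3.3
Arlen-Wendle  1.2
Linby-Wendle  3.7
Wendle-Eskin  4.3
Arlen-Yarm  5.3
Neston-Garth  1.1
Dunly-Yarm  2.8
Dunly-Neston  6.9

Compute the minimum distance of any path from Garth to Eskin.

8.8 km

Enumerating some paths:
Garth–Neston–Yarm–Wendle–Eskin: 1.1+2.7+0.7+4.3 = 8.8
Garth–Linby–Wendle–Eskin: 2.9+3.7+4.3 = 10.9
The minimum is 8.8 km via Garth–Neston–Yarm–Wendle–Eskin.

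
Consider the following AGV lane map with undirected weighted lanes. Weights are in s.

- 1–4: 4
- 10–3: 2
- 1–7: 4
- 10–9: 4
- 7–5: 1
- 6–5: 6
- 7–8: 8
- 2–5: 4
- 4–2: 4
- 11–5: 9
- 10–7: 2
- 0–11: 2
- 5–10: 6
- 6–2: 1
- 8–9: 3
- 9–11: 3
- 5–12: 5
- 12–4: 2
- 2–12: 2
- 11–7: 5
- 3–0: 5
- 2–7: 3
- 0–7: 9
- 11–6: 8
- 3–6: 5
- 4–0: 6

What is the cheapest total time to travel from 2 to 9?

9 s

Running Dijkstra from 2:
2: 0
6: 1  (via 2)
12: 2  (via 2)
7: 3  (via 2)
4: 4  (via 2)
5: 4  (via 2)
10: 5  (via 7)
3: 6  (via 6)
1: 7  (via 7)
11: 8  (via 7)
9: 9  (via 10)
Shortest route: 2–7–10–9 = 9 s.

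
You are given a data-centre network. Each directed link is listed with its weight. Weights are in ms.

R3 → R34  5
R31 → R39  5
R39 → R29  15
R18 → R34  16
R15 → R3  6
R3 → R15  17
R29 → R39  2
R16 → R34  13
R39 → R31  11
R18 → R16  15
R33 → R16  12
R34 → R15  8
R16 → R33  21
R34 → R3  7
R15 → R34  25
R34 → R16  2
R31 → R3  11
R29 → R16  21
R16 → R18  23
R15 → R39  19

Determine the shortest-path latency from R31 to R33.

Candidate routes:
R31–R3–R15–R34–R16–R33: 11+17+25+2+21 = 76
R31–R3–R34–R16–R33: 11+5+2+21 = 39
R31–R39–R29–R16–R33: 5+15+21+21 = 62
The minimum is 39 ms via R31–R3–R34–R16–R33.

39 ms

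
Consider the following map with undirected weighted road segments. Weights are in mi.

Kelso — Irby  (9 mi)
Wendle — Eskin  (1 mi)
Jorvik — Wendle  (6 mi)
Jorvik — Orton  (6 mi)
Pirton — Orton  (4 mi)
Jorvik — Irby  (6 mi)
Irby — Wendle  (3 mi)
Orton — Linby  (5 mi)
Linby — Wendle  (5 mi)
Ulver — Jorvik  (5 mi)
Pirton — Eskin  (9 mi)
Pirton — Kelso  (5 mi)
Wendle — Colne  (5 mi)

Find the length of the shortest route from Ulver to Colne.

Compare a few routes:
Ulver - Jorvik - Irby - Wendle - Colne: 5+6+3+5 = 19
Ulver - Jorvik - Wendle - Colne: 5+6+5 = 16
The minimum is 16 mi via Ulver - Jorvik - Wendle - Colne.

16 mi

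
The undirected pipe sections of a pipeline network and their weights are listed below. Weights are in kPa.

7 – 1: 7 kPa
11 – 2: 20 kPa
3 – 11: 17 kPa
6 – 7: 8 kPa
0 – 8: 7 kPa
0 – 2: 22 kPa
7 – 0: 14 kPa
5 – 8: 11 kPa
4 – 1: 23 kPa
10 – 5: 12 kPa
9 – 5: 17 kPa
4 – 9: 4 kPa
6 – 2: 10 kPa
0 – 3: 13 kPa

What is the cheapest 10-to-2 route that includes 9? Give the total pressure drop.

81 kPa

Shortest 10→9: 10 → 5 → 9 = 29
Shortest 9→2: 9 → 4 → 1 → 7 → 6 → 2 = 52
Total via 9: 29 + 52 = 81 kPa.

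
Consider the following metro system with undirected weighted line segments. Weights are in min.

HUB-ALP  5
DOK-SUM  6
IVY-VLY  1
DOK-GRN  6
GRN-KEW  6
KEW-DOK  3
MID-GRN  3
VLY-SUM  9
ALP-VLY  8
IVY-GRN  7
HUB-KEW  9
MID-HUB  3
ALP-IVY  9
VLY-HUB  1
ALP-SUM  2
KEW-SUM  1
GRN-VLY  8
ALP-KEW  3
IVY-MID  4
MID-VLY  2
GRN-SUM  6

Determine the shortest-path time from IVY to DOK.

12 min

Enumerating some paths:
IVY → VLY → HUB → ALP → SUM → KEW → DOK: 1+1+5+2+1+3 = 13
IVY → GRN → DOK: 7+6 = 13
IVY → VLY → MID → GRN → DOK: 1+2+3+6 = 12
IVY → VLY → HUB → ALP → KEW → DOK: 1+1+5+3+3 = 13
Cheapest is IVY → VLY → MID → GRN → DOK at 12 min.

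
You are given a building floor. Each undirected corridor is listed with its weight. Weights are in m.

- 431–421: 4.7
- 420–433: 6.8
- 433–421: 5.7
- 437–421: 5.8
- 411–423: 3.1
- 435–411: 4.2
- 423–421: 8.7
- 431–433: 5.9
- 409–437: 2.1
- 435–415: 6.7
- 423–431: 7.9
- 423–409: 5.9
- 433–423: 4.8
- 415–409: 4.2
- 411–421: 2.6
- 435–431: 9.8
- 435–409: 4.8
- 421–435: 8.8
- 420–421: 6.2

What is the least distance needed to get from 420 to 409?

14.1 m

Settle nodes by increasing distance from 420:
420: 0
421: 6.2  (via 420)
433: 6.8  (via 420)
411: 8.8  (via 421)
431: 10.9  (via 421)
423: 11.6  (via 433)
437: 12  (via 421)
435: 13  (via 411)
409: 14.1  (via 437)
Shortest route: 420–421–437–409 = 14.1 m.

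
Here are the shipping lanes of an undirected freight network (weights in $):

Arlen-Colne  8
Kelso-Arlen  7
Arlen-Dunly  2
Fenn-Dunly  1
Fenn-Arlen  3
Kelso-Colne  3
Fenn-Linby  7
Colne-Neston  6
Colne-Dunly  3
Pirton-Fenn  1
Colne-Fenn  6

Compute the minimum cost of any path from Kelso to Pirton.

Running Dijkstra from Kelso:
Kelso: 0
Colne: 3  (via Kelso)
Dunly: 6  (via Colne)
Arlen: 7  (via Kelso)
Fenn: 7  (via Dunly)
Pirton: 8  (via Fenn)
Shortest route: Kelso → Colne → Dunly → Fenn → Pirton = $8.

$8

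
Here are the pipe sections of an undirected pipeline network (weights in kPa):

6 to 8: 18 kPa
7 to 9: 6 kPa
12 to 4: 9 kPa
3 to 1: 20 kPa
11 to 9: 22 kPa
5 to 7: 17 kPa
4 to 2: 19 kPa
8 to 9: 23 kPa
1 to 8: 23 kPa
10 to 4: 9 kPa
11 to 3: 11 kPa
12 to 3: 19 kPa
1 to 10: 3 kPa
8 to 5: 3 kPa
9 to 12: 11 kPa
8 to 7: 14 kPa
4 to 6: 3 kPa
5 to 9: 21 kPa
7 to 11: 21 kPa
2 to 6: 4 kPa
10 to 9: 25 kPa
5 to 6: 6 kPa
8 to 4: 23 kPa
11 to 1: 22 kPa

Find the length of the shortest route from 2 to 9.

Enumerating some paths:
2 → 6 → 5 → 8 → 7 → 9: 4+6+3+14+6 = 33
2 → 6 → 5 → 7 → 9: 4+6+17+6 = 33
2 → 6 → 5 → 9: 4+6+21 = 31
2 → 6 → 4 → 12 → 9: 4+3+9+11 = 27
The minimum is 27 kPa via 2 → 6 → 4 → 12 → 9.

27 kPa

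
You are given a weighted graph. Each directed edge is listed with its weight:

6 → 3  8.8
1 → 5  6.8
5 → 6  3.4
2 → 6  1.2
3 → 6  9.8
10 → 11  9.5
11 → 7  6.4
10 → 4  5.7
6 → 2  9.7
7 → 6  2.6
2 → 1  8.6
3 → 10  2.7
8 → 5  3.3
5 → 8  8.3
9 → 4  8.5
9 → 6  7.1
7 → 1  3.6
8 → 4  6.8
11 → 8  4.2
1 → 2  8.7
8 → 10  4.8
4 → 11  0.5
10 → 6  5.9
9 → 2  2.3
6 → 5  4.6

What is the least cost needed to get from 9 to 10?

15

Running Dijkstra from 9:
9: 0
2: 2.3  (via 9)
6: 3.5  (via 2)
5: 8.1  (via 6)
4: 8.5  (via 9)
11: 9  (via 4)
1: 10.9  (via 2)
3: 12.3  (via 6)
8: 13.2  (via 11)
10: 15  (via 3)
Shortest route: 9 → 2 → 6 → 3 → 10 = 15.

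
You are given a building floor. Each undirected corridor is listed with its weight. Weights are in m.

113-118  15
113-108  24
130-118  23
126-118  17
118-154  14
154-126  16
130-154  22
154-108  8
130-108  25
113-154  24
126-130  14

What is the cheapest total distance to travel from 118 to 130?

Compare a few routes:
118–126–130: 17+14 = 31
118–154–130: 14+22 = 36
118–130: 23 = 23
118–154–126–130: 14+16+14 = 44
Cheapest is 118–130 at 23 m.

23 m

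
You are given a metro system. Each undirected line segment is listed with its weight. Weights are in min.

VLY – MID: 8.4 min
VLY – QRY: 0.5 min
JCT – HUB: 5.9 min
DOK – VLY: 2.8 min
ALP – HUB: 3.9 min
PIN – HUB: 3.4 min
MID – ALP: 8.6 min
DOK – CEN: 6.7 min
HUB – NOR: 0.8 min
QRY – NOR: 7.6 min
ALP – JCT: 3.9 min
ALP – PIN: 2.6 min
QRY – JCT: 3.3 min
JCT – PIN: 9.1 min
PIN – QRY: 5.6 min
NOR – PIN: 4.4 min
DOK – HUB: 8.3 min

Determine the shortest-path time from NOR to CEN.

15.8 min

Enumerating some paths:
NOR–QRY–VLY–DOK–CEN: 7.6+0.5+2.8+6.7 = 17.6
NOR–HUB–PIN–QRY–VLY–DOK–CEN: 0.8+3.4+5.6+0.5+2.8+6.7 = 19.8
NOR–HUB–DOK–CEN: 0.8+8.3+6.7 = 15.8
The minimum is 15.8 min via NOR–HUB–DOK–CEN.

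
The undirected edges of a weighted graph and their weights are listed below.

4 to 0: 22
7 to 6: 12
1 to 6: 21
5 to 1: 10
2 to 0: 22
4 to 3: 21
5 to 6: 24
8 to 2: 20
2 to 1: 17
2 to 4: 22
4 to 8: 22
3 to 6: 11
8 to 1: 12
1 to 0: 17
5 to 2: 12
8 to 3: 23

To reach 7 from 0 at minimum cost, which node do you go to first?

Candidate routes:
0–1–6–7: 17+21+12 = 50
0–1–5–6–7: 17+10+24+12 = 63
Cheapest is 0–1–6–7 at 50.
So from 0 the first move is to 1.

1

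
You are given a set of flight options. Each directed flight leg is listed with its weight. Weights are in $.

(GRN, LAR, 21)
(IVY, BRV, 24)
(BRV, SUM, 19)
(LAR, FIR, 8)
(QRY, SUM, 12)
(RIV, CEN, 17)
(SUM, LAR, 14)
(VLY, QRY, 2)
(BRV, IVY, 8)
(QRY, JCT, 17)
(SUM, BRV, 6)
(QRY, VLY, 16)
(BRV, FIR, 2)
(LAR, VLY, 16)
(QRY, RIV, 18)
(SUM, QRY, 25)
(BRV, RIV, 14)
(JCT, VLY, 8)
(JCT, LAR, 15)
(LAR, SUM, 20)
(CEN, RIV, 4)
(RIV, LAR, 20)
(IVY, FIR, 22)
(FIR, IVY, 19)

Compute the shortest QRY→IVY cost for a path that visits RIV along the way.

$65

Best QRY to RIV: QRY → RIV costing 18
Shortest RIV→IVY: RIV → LAR → FIR → IVY = 47
Total via RIV: 18 + 47 = $65.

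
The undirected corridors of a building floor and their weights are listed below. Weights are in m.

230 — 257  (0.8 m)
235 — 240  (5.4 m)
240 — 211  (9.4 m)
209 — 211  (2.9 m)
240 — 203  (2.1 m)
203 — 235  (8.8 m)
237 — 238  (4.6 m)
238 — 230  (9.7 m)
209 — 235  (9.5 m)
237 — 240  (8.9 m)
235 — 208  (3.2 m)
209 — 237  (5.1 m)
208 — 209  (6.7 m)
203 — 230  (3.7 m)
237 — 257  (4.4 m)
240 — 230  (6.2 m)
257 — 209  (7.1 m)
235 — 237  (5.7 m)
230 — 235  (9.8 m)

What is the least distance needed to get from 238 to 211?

12.6 m

Compare a few routes:
238 → 237 → 209 → 211: 4.6+5.1+2.9 = 12.6
238 → 237 → 257 → 209 → 211: 4.6+4.4+7.1+2.9 = 19
Cheapest is 238 → 237 → 209 → 211 at 12.6 m.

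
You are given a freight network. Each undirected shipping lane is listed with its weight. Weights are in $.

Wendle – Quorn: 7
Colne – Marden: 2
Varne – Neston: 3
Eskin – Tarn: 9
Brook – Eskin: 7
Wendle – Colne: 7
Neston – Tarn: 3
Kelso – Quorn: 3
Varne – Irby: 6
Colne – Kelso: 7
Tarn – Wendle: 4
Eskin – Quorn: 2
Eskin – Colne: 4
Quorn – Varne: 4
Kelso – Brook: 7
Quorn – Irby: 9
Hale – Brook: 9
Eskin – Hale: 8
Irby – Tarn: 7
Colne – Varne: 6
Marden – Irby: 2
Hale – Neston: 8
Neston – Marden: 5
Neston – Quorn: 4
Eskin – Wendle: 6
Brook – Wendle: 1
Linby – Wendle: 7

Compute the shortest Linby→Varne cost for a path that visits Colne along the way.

Shortest Linby→Colne: Linby → Wendle → Colne = 14
Shortest Colne→Varne: Colne → Varne = 6
Total via Colne: 14 + 6 = $20.

$20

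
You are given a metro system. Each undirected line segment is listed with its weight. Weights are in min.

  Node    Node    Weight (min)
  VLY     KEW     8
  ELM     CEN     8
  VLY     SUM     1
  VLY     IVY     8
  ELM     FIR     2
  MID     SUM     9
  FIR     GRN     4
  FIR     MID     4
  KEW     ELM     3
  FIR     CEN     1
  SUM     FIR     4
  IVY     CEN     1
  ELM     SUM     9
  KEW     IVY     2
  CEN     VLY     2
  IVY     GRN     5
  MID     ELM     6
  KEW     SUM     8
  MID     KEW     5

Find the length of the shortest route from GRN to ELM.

6 min

Enumerating some paths:
GRN–FIR–ELM: 4+2 = 6
GRN–IVY–CEN–FIR–ELM: 5+1+1+2 = 9
GRN–IVY–KEW–ELM: 5+2+3 = 10
The minimum is 6 min via GRN–FIR–ELM.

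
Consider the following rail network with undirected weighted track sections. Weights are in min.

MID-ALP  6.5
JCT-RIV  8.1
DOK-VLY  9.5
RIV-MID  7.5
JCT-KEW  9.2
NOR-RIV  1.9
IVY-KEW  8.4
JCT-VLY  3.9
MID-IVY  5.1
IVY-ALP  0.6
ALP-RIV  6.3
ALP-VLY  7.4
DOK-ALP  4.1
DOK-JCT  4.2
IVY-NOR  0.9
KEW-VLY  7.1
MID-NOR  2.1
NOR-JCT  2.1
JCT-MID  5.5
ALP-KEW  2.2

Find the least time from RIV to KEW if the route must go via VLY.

Best RIV to VLY: RIV–NOR–JCT–VLY costing 7.9
Best VLY to KEW: VLY–KEW costing 7.1
Total via VLY: 7.9 + 7.1 = 15 min.

15 min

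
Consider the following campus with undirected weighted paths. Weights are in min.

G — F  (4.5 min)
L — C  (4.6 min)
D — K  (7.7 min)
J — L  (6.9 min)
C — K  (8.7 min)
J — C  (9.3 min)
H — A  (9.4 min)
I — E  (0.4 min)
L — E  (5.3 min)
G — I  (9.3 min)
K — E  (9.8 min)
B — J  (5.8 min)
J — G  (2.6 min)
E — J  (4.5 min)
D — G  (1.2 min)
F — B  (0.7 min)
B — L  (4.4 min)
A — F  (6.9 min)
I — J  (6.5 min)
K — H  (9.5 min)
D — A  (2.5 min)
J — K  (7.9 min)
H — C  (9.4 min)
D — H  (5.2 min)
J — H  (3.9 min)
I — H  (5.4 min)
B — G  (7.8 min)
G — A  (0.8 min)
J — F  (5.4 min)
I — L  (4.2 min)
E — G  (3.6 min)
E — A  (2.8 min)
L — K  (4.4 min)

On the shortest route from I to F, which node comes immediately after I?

Candidate routes:
I - E - G - F: 0.4+3.6+4.5 = 8.5
I - E - J - F: 0.4+4.5+5.4 = 10.3
I - L - B - F: 4.2+4.4+0.7 = 9.3
I - E - A - F: 0.4+2.8+6.9 = 10.1
The minimum is 8.5 min via I - E - G - F.
So from I the first move is to E.

E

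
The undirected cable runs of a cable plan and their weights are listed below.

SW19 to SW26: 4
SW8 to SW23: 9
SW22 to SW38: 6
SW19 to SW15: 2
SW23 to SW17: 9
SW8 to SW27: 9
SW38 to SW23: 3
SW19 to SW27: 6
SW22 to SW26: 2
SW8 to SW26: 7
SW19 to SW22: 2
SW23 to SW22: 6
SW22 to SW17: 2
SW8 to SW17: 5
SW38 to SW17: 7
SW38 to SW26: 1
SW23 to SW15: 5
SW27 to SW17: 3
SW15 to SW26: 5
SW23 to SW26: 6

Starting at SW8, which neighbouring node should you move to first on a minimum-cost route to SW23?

SW23

Compare a few routes:
SW8–SW23: 9 = 9
SW8–SW26–SW23: 7+6 = 13
SW8–SW26–SW38–SW23: 7+1+3 = 11
The minimum is 9 via SW8–SW23.
So from SW8 the first move is to SW23.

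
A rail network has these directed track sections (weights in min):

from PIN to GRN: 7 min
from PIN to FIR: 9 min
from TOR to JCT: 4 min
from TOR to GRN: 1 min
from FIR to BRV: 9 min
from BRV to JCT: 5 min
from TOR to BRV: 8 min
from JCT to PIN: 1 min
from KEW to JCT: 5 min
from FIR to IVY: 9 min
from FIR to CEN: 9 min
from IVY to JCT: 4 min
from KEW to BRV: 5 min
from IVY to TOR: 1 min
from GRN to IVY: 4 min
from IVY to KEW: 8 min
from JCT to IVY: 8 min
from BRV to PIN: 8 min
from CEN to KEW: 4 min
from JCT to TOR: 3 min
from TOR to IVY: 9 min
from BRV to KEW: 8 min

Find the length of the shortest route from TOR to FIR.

14 min

Running Dijkstra from TOR:
TOR: 0
GRN: 1  (via TOR)
JCT: 4  (via TOR)
PIN: 5  (via JCT)
IVY: 5  (via GRN)
BRV: 8  (via TOR)
KEW: 13  (via IVY)
FIR: 14  (via PIN)
Shortest route: TOR–JCT–PIN–FIR = 14 min.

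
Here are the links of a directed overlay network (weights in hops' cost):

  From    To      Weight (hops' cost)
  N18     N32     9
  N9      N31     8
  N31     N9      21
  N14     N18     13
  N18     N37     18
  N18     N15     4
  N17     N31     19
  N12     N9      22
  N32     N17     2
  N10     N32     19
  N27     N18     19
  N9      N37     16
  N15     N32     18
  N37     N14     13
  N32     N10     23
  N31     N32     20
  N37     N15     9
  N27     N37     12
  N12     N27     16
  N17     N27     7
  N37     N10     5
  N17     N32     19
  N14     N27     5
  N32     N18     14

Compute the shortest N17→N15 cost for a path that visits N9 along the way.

Best N17 to N9: N17–N31–N9 costing 40
Best N9 to N15: N9–N37–N15 costing 25
Total via N9: 40 + 25 = 65 hops' cost.

65 hops' cost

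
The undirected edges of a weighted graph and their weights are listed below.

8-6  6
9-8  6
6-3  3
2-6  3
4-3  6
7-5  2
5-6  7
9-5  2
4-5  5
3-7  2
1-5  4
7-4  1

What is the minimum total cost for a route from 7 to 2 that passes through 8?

19

Shortest 7→8: 7–5–9–8 = 10
Best 8 to 2: 8–6–2 costing 9
Total via 8: 10 + 9 = 19.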